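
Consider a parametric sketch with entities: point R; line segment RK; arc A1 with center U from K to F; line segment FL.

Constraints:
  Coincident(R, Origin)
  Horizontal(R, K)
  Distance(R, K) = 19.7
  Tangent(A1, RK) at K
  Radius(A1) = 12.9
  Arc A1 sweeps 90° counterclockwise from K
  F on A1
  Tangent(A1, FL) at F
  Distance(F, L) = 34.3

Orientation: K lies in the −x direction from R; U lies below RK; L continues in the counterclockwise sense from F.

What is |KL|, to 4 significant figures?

48.93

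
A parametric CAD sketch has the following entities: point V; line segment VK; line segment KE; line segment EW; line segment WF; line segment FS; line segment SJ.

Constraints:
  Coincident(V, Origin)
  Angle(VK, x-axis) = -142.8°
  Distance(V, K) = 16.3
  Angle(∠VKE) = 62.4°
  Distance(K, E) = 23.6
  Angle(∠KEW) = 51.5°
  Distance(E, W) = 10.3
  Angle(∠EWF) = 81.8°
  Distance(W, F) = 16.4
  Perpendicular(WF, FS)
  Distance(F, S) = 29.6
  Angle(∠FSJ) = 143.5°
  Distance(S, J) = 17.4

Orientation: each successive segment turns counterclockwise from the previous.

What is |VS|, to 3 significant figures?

43.5

V is at the origin; VK runs at -142.8° with length 16.3, so K = (-13.0, -9.85). ∠VKE = 62.4° gives KE at -25.2° from the x-axis; with |KE| = 23.6, E = (8.37, -19.9). ∠KEW = 51.5° gives EW at 103° from the x-axis; with |EW| = 10.3, W = (6.00, -9.88). ∠EWF = 81.8° gives WF at -159° from the x-axis; with |WF| = 16.4, F = (-9.26, -15.9). The perpendicularity gives FS at right angles to WF, so FS runs at -68.5°; with |FS| = 29.6, S = (1.59, -43.4). Then |VS| = |S − V| = 43.5.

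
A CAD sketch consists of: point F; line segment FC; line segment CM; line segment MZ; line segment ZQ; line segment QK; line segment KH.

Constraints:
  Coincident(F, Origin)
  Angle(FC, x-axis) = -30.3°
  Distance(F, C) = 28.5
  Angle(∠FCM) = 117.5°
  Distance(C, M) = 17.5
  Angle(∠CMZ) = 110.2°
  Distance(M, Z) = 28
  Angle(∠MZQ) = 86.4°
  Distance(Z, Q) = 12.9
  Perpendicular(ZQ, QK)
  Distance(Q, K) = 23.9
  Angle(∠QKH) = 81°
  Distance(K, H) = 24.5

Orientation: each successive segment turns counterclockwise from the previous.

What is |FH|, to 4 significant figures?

50.24

F is at the origin; FC runs at -30.3° with length 28.5, so C = (24.61, -14.38). ∠FCM = 117.5° gives CM at 32.20° from the x-axis; with |CM| = 17.5, M = (39.42, -5.054). ∠CMZ = 110.2° gives MZ at 102.0° from the x-axis; with |MZ| = 28.0, Z = (33.59, 22.33). ∠MZQ = 86.4° gives ZQ at -164.4° from the x-axis; with |ZQ| = 12.9, Q = (21.17, 18.87). ZQ ⟂ QK, so QK runs at -74.40°; with |QK| = 23.9, K = (27.60, -4.154). ∠QKH = 81.0° gives KH at 24.60° from the x-axis; with |KH| = 24.5, H = (49.87, 6.045). Then |FH| = |H − F| = 50.24.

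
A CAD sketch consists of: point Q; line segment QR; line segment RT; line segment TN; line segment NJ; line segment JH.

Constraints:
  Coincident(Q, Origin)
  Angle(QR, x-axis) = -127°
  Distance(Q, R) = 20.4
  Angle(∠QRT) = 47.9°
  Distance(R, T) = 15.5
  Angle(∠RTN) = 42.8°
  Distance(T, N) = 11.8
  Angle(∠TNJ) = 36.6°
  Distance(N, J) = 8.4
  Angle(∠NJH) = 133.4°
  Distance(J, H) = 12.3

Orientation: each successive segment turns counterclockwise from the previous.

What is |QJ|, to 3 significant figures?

16.3

Q is at the origin; QR runs at -127.0° with length 20.4, so R = (-12.3, -16.3). ∠QRT = 47.9° gives RT at 5.10° from the x-axis; with |RT| = 15.5, T = (3.16, -14.9). ∠RTN = 42.8° gives TN at 142° from the x-axis; with |TN| = 11.8, N = (-6.17, -7.70). ∠TNJ = 36.6° gives NJ at -74.3° from the x-axis; with |NJ| = 8.4, J = (-3.90, -15.8). Then |QJ| = |J − Q| = 16.3.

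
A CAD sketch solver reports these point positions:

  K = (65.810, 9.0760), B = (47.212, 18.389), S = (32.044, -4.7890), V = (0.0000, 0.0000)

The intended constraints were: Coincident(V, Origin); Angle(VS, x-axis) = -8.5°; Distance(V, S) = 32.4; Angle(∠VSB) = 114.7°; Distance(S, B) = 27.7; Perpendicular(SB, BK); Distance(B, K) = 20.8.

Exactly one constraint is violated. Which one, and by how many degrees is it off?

Perpendicular(SB, BK) — off by 6.60°.

V = (0.00, 0.00) ✓; VS at -8.500° ✓; |VS| = 32.40 ✓; ∠VSB = 114.7° ✓; |SB| = 27.70 ✓; ∠(SB, BK) = 83.40° ✗; |BK| = 20.80 ✓.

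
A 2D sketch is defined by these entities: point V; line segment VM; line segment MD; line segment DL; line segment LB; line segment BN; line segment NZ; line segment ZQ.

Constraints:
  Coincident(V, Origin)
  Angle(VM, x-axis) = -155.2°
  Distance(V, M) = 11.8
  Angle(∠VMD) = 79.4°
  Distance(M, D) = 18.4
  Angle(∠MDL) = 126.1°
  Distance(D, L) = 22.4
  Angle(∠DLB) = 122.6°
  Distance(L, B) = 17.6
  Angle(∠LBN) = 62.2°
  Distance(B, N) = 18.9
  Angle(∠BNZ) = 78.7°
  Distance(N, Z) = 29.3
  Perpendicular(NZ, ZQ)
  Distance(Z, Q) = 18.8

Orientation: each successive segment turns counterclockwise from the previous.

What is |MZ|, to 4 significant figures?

38.73

∠LBN = 62.2° gives BN at 174.5° from the x-axis; with |BN| = 18.9, N = (13.20, -3.700). ∠BNZ = 78.7° gives NZ at -84.20° from the x-axis; with |NZ| = 29.3, Z = (16.16, -32.85). Then |MZ| = |Z − M| = 38.73.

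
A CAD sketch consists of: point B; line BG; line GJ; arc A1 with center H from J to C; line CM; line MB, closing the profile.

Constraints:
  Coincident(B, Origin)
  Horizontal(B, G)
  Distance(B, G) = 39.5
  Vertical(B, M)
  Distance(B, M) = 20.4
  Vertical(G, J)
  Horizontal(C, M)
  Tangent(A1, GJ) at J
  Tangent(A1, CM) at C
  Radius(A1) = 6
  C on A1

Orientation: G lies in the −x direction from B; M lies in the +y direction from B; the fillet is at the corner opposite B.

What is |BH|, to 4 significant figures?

36.46

B is at the origin; BG is horizontal with |BG| = 39.5 and G on the −x side, so G = (-39.50, 0.000). B and M share the same x with |BM| = 20.4 and M on the +y side, so M = (0.000, 20.40). The virtual corner opposite B is at (-39.50, 20.40). The tangent condition forces HJ to be normal to GJ and tangency of A1 to CM means the radius HC is perpendicular to CM, with radius 6.0, so the center H sits 6.0 in from both sides at H = (-33.50, 14.40). Then |BH| = |H − B| = 36.46.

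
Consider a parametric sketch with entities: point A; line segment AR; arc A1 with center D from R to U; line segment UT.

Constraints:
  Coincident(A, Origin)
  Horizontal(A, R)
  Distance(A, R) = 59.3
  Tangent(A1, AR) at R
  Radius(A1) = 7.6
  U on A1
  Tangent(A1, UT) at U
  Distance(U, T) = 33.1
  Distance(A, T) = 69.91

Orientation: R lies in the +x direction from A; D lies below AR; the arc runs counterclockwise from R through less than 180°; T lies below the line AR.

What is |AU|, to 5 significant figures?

52.488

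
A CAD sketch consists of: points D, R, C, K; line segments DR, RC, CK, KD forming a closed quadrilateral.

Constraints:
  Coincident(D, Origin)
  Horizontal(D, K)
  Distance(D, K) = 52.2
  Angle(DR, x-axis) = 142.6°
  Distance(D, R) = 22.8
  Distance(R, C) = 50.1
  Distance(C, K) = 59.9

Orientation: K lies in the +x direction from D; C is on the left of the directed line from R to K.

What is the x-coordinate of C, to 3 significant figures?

17.7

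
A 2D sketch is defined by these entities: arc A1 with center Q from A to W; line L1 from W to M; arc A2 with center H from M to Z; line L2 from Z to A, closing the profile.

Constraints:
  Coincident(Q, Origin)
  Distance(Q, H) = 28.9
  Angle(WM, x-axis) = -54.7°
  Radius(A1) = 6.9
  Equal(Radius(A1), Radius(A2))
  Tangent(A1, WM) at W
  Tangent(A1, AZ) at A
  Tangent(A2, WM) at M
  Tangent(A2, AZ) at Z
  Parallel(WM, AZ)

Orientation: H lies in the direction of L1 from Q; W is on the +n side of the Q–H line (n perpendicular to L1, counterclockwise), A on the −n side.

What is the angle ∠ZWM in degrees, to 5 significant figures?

25.525°

The slot axis is L1's direction at -54.7°, so u = (cos -54.7°, sin -54.7°) = (0.57786, -0.81614) and n = (−sin -54.7°, cos -54.7°) = (0.81614, 0.57786). Q is at the origin and H lies 28.9 along u from Q, so H = 28.9·u = (16.700, -23.586). Tangency of A1 to both parallel lines with radius 6.9 puts W and A at Q ± 6.9·n: W = (5.6313, 3.9872), A = (-5.6313, -3.9872). Equal radii place M and Z the same way about H: M = H + 6.9·n = (22.331, -19.599), Z = H − 6.9·n = (11.069, -27.574). Then cos ∠ZWM = WZ·WM / (|WZ||WM|), giving 25.525°.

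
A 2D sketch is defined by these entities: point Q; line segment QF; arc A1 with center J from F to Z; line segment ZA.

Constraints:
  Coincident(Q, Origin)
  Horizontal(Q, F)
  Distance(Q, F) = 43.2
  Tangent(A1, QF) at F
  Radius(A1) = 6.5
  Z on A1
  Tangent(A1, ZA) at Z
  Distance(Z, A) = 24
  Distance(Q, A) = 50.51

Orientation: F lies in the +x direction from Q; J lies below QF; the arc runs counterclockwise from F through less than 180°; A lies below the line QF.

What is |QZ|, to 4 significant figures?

37.47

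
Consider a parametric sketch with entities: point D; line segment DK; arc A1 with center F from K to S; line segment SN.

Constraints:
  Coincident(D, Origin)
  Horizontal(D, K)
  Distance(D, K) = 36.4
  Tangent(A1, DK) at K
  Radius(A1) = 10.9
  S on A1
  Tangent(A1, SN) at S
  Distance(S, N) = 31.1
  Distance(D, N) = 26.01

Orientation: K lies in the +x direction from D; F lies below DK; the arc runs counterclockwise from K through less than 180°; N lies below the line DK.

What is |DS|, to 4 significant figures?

28.88

Checks: |FS| = 10.90 ✓; ∠(FS, SN) = 90.00° ✓; |SN| = 31.10 ✓; |DN| = 26.01 ✓.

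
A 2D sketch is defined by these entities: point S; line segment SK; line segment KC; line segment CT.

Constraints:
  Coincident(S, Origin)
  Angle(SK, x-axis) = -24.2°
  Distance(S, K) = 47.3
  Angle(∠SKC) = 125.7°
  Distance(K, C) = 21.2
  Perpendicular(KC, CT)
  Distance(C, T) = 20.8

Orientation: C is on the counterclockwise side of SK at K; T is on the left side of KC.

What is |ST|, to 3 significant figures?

51.9

∠SKC = 125.7°, so KC runs at -24.2° + (180° − 125.7°) = 30.1° from the x-axis; with |KC| = 21.2, C = K + 21.2·(cos 30.1°, sin 30.1°) = (61.5, -8.76). KC ⟂ CT; with |CT| = 20.8 on the left of KC, T = C + 20.8·(-0.502, 0.865) = (51.1, 9.24). Then |ST| = |T − S| = 51.9.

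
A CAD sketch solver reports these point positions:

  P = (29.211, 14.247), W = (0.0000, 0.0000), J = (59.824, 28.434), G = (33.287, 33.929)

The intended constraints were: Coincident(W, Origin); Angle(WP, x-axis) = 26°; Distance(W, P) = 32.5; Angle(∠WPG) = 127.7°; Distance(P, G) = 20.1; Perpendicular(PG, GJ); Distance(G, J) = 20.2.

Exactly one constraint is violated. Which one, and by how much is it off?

Distance(G, J) = 20.2 — off by 6.90.

W = (0.00, 0.00) ✓; WP at 26.00° ✓; |WP| = 32.50 ✓; ∠WPG = 127.7° ✓; |PG| = 20.10 ✓; ∠(PG, GJ) = 90.00° ✓; |GJ| = 27.10 ✗.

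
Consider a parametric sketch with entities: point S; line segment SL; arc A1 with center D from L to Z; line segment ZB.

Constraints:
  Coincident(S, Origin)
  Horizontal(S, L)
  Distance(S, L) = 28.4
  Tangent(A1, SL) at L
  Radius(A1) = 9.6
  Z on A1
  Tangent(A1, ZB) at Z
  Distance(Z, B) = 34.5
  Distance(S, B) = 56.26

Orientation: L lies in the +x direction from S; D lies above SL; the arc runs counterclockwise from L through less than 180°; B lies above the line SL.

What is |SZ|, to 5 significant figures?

39.427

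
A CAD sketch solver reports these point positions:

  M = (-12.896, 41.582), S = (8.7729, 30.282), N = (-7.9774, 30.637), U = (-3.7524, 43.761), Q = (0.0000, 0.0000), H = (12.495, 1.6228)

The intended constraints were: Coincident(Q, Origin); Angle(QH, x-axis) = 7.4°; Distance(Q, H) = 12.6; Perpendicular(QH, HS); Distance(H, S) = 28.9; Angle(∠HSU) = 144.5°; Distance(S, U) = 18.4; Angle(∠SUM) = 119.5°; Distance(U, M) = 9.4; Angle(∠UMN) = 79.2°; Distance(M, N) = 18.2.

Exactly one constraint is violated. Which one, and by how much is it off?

Distance(M, N) = 18.2 — off by 6.20.

Q = (0.00, 0.00) ✓; QH at 7.400° ✓; |QH| = 12.60 ✓; ∠(QH, HS) = 90.00° ✓; |HS| = 28.90 ✓; ∠HSU = 144.5° ✓; |SU| = 18.40 ✓; ∠SUM = 119.5° ✓; |UM| = 9.400 ✓; ∠UMN = 79.21° ✓; |MN| = 12.00 ✗.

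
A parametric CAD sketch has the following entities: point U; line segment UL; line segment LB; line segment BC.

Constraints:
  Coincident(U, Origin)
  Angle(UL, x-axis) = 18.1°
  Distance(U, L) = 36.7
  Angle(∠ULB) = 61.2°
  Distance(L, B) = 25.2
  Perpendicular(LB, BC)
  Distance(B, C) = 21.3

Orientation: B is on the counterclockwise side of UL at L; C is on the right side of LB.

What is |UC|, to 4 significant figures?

53.99

U is at the origin; UL runs at 18.1° with length 36.7, so L = 36.7·(cos 18.1°, sin 18.1°) = (34.88, 11.40). ∠ULB = 61.2°, so LB runs at 18.1° + (180° − 61.2°) = 136.9° from the x-axis; with |LB| = 25.2, B = L + 25.2·(cos 136.9°, sin 136.9°) = (16.48, 28.62). LB ⟂ BC; with |BC| = 21.3 on the right of LB, C = B + 21.3·(0.6833, 0.7302) = (31.04, 44.17). Then |UC| = |C − U| = 53.99.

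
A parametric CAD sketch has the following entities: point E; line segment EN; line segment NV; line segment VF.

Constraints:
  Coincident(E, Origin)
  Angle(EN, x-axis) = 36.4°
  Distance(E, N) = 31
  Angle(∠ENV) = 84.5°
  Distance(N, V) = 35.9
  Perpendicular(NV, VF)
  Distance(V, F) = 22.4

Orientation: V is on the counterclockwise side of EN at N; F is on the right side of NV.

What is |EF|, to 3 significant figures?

62.6

E is at the origin; EN runs at 36.4° with length 31.0, so N = 31.0·(cos 36.4°, sin 36.4°) = (25.0, 18.4). ∠ENV = 84.5°, so NV runs at 36.4° + (180° − 84.5°) = 132° from the x-axis; with |NV| = 35.9, V = N + 35.9·(cos 132°, sin 132°) = (0.977, 45.1). The perpendicularity gives VF at right angles to NV; with |VF| = 22.4 on the right of NV, F = V + 22.4·(0.744, 0.668) = (17.6, 60.1). Then |EF| = |F − E| = 62.6.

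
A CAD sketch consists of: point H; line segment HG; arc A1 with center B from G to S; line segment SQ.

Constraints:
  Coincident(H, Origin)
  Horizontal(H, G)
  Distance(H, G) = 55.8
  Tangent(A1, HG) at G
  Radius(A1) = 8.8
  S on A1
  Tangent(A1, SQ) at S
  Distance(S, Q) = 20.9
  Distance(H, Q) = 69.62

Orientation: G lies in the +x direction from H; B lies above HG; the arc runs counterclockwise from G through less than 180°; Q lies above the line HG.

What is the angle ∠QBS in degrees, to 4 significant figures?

67.17°

Checks: |BS| = 8.800 ✓; ∠(BS, SQ) = 90.00° ✓; |SQ| = 20.90 ✓; |HQ| = 69.62 ✓.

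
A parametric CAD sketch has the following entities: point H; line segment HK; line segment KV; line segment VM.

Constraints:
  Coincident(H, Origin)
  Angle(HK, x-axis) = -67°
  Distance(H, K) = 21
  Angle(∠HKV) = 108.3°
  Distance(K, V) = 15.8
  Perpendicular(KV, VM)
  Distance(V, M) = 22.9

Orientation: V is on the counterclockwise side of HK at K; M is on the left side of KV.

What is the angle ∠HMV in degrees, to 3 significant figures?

82.5°

∠HKV = 108.3°, so KV runs at -67.0° + (180° − 108.3°) = 4.70° from the x-axis; with |KV| = 15.8, V = K + 15.8·(cos 4.70°, sin 4.70°) = (24.0, -18.0). The perpendicularity gives VM at right angles to KV; with |VM| = 22.9 on the left of KV, M = V + 22.9·(-0.0819, 0.997) = (22.1, 4.79). Then cos ∠HMV = MH·MV / (|MH||MV|), giving 82.5°.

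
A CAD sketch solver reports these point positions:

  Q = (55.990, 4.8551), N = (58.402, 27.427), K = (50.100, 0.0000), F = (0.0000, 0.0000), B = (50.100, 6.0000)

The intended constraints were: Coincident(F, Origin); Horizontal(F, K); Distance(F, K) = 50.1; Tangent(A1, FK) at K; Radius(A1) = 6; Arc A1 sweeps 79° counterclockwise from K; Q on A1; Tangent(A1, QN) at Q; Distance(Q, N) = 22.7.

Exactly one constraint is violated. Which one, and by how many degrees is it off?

Tangent(A1, QN) at Q — off by 4.90°.

F = (0.00, 0.00) ✓; F.y = 0.00, K.y = 0.00 ✓; |FK| = 50.10 ✓; ∠(BK, KF) = 90.00° ✓; |BK| = 6.000 ✓; bearing(B→Q) − bearing(B→K) = 79.00° ✓; |BQ| = 6.000 ✓; ∠(BQ, QN) = 85.10° ✗; |QN| = 22.70 ✓.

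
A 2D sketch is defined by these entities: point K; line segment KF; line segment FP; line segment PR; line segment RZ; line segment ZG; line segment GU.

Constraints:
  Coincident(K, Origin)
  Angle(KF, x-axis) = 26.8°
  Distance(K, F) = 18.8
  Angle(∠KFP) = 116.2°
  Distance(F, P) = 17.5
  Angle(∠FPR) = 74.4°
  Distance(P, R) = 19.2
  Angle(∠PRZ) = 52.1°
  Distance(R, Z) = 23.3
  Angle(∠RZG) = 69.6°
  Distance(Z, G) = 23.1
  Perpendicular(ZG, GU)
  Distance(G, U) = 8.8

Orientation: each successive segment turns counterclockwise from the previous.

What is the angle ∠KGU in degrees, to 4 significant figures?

67.04°

K is at the origin; KF runs at 26.8° with length 18.8, so F = (16.78, 8.476). ∠KFP = 116.2° gives FP at 90.60° from the x-axis; with |FP| = 17.5, P = (16.60, 25.98). ∠FPR = 74.4° gives PR at -163.8° from the x-axis; with |PR| = 19.2, R = (-1.840, 20.62). ∠PRZ = 52.1° gives RZ at -35.90° from the x-axis; with |RZ| = 23.3, Z = (17.03, 6.956). ∠RZG = 69.6° gives ZG at 74.50° from the x-axis; with |ZG| = 23.1, G = (23.21, 29.22). The perpendicularity gives GU at right angles to ZG, so GU runs at 164.5°; with |GU| = 8.8, U = (14.73, 31.57). Then cos ∠KGU = GK·GU / (|GK||GU|), giving 67.04°.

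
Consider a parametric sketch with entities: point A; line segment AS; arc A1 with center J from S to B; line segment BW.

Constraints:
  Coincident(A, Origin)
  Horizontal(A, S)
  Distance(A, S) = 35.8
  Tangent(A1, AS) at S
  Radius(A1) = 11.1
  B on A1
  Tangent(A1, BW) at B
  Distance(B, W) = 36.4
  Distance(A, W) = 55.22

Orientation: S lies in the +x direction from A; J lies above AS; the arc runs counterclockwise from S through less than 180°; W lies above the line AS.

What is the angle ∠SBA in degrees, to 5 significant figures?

39.931°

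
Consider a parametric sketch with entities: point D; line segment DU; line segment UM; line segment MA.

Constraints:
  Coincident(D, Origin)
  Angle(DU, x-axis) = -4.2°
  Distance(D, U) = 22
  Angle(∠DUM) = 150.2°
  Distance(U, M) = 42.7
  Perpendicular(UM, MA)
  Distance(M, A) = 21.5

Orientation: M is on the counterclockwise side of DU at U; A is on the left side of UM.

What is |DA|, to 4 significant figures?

62.69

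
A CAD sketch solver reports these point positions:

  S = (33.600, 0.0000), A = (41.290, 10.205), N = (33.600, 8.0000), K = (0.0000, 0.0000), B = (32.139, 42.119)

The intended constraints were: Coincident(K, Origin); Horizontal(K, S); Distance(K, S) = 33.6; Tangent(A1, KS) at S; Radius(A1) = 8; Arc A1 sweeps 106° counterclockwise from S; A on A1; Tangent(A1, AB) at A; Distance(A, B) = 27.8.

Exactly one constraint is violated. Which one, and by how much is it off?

Distance(A, B) = 27.8 — off by 5.40.

K = (0.00, 0.00) ✓; K.y = 0.00, S.y = 0.00 ✓; |KS| = 33.60 ✓; ∠(NS, SK) = 90.00° ✓; |NS| = 8.000 ✓; bearing(N→A) − bearing(N→S) = 106.0° ✓; |NA| = 8.000 ✓; ∠(NA, AB) = 90.00° ✓; |AB| = 33.20 ✗.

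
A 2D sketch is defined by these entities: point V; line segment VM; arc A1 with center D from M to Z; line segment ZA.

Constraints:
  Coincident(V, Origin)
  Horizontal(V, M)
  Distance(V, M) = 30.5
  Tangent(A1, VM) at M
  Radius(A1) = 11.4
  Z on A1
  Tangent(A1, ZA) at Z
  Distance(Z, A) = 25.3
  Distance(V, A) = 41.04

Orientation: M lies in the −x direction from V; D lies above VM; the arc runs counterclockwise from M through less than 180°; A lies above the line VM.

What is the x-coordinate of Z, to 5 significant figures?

-19.101

Checks: ∠(DM, MV) = 90.00° ✓; |DM| = 11.40 ✓; |DZ| = 11.40 ✓; ∠(DZ, ZA) = 90.00° ✓; |ZA| = 25.30 ✓; |VA| = 41.04 ✓.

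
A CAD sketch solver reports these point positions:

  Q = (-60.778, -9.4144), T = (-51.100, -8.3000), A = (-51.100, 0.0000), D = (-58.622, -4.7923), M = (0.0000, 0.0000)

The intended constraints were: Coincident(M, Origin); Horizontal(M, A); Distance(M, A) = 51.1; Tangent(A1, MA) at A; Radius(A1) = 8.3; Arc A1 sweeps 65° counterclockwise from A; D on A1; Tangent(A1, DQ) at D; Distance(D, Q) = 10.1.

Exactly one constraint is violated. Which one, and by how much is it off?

Distance(D, Q) = 10.1 — off by 5.00.

M = (0.00, 0.00) ✓; M.y = 0.00, A.y = 0.00 ✓; |MA| = 51.10 ✓; ∠(TA, AM) = 90.00° ✓; |TA| = 8.300 ✓; bearing(T→D) − bearing(T→A) = 65.00° ✓; |TD| = 8.300 ✓; ∠(TD, DQ) = 90.01° ✓; |DQ| = 5.100 ✗.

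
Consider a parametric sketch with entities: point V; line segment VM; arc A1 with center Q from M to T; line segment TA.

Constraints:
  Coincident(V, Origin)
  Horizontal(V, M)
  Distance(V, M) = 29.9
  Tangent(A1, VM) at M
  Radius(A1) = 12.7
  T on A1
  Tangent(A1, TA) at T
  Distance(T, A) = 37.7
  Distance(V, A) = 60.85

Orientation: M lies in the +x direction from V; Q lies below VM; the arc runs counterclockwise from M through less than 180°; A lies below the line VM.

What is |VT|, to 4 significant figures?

24.75

Checks: ∠(QM, MV) = 90.00° ✓; |QM| = 12.70 ✓; |QT| = 12.70 ✓; ∠(QT, TA) = 90.00° ✓; |TA| = 37.70 ✓; |VA| = 60.85 ✓.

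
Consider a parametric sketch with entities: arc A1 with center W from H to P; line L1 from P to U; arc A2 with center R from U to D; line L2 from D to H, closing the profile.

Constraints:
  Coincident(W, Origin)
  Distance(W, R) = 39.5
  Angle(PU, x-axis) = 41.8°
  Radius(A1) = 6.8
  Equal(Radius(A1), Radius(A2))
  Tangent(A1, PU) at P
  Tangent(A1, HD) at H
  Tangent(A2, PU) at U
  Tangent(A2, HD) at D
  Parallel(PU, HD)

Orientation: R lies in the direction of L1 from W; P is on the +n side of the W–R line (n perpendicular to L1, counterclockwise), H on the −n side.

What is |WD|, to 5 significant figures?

40.081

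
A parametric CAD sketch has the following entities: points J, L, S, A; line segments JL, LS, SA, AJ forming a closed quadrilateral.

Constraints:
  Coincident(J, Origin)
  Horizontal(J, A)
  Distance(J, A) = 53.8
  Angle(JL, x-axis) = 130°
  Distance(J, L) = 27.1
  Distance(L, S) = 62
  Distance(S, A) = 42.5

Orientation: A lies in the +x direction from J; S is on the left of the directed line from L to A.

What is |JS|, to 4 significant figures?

57.94

J is at the origin; J and A share the same y with |JA| = 53.8 and A in +x, so A = (53.8, 0). JL runs at 130.0° with |JL| = 27.1, so L = (-17.42, 20.76). S is determined by |LS| = 62.0 and |SA| = 42.5 together: it lies at the intersection of circle(L, 62.0) and circle(A, 42.5). With |LA| = 74.18, the foot of the radical line on LA is 50.83 from L and the perpendicular offset is √(62.0² − 50.83²) = 35.51. Taking the left-of-LA solution: S = (41.31, 40.62).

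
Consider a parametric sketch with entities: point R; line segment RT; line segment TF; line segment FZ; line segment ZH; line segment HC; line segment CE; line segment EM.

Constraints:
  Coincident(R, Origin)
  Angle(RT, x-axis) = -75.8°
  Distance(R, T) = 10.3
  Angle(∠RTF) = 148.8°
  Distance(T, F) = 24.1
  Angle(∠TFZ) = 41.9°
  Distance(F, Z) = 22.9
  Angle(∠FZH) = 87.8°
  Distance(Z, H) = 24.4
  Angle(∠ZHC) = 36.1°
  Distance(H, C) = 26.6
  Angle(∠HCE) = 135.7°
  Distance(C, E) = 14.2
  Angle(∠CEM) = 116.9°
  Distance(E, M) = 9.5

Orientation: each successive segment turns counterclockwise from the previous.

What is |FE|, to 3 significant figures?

15.2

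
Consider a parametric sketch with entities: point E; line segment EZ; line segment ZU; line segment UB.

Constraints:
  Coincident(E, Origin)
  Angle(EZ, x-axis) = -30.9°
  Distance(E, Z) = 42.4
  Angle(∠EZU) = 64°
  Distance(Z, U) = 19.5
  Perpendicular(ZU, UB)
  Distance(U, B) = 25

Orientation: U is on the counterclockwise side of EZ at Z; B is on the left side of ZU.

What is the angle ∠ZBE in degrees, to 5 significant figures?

138.06°

∠EZU = 64.0°, so ZU runs at -30.9° + (180° − 64.0°) = 85.100° from the x-axis; with |ZU| = 19.5, U = Z + 19.5·(cos 85.100°, sin 85.100°) = (38.048, -2.3454). The perpendicularity gives UB at right angles to ZU; with |UB| = 25.0 on the left of ZU, B = U + 25.0·(-0.99635, 0.085417) = (13.139, -0.20999). Then cos ∠ZBE = BZ·BE / (|BZ||BE|), giving 138.06°.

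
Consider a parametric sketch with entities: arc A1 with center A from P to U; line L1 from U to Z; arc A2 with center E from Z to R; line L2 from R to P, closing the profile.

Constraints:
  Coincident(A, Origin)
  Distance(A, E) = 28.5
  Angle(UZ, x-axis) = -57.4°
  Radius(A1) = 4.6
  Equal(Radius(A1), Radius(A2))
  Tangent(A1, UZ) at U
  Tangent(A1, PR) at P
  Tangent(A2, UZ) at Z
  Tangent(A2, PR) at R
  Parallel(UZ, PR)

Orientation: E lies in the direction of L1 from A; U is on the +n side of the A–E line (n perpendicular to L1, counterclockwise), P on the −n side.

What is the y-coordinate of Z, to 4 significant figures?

-21.53

Tangency of A1 to both parallel lines with radius 4.6 puts U and P at A ± 4.6·n: U = (3.875, 2.478), P = (-3.875, -2.478). Equal radii place Z and R the same way about E: Z = E + 4.6·n = (19.23, -21.53), R = E − 4.6·n = (11.48, -26.49). So Z.y = -21.53.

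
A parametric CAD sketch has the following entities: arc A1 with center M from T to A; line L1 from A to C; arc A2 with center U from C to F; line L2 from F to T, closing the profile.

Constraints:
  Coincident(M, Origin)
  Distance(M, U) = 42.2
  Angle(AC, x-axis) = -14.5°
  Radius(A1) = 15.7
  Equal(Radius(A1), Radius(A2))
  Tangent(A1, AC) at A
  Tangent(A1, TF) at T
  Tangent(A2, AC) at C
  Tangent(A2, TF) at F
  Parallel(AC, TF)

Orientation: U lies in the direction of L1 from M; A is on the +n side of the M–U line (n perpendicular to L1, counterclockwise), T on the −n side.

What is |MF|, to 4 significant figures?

45.03

The slot axis is L1's direction at -14.5°, so u = (cos -14.5°, sin -14.5°) = (0.9681, -0.2504) and n = (−sin -14.5°, cos -14.5°) = (0.2504, 0.9681). M is at the origin and U lies 42.2 along u from M, so U = 42.2·u = (40.86, -10.57). Tangency of A1 to both parallel lines with radius 15.7 puts A and T at M ± 15.7·n: A = (3.931, 15.20), T = (-3.931, -15.20). Equal radii place C and F the same way about U: C = U + 15.7·n = (44.79, 4.634), F = U − 15.7·n = (36.92, -25.77). Then |MF| = |F − M| = 45.03.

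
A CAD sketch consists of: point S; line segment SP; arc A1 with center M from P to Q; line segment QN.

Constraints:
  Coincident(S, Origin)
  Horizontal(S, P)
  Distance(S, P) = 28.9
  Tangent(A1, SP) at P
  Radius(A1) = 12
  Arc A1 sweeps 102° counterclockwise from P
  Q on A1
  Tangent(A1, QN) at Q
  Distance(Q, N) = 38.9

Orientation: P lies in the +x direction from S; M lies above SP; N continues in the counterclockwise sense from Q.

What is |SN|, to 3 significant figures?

61.8

S is at the origin; SP is horizontal with |SP| = 28.9 and P on the +x side, so P = (28.9, 0.00). Tangency of A1 to SP means the radius MP is perpendicular to SP, so M = P + (0, 12) = (28.9, 12.0). On A1, P sits at bearing -90° from M; a 102° counterclockwise sweep puts Q at bearing 12°, so Q = M + 12.0·(cos 12°, sin 12°) = (40.6, 14.5). The tangent condition forces MQ to be normal to QN, so QN runs along (−sin 12°, cos 12°); with |QN| = 38.9, N = (32.6, 52.5). Then |SN| = |N − S| = 61.8.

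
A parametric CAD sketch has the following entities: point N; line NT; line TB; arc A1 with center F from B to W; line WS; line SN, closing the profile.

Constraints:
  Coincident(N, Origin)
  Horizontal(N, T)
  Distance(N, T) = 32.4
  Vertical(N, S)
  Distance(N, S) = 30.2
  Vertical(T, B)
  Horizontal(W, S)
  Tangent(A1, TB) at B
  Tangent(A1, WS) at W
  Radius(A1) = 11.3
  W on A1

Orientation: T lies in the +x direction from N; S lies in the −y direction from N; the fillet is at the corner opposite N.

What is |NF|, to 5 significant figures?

28.327

N is at the origin; N and T share the same y with |NT| = 32.4 and T on the +x side, so T = (32.400, 0.0000). NS is vertical with |NS| = 30.2 and S on the −y side, so S = (0.0000, -30.200). The virtual corner opposite N is at (32.400, -30.200). A1 meets TB tangentially, so FB is at right angles to TB and since A1 is tangent to WS there, FW ⟂ WS, with radius 11.3, so the center F sits 11.3 in from both sides at F = (21.100, -18.900). Then |NF| = |F − N| = 28.327.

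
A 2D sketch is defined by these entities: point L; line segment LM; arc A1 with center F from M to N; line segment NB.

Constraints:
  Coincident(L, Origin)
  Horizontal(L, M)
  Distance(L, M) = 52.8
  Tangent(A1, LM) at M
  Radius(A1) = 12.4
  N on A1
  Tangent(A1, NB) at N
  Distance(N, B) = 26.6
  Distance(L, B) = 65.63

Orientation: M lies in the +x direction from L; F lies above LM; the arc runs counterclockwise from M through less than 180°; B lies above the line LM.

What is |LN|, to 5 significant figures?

66.250

Checks: |FN| = 12.40 ✓; ∠(FN, NB) = 90.00° ✓; |NB| = 26.60 ✓; |LB| = 65.63 ✓.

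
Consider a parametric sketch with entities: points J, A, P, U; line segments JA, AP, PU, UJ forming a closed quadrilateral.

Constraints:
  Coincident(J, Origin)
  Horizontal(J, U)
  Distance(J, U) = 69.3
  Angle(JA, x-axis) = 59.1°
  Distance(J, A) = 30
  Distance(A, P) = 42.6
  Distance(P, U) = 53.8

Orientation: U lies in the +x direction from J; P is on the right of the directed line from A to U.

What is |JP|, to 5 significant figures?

24.732

Checks: |AP| = 42.60 ✓; |PU| = 53.80 ✓.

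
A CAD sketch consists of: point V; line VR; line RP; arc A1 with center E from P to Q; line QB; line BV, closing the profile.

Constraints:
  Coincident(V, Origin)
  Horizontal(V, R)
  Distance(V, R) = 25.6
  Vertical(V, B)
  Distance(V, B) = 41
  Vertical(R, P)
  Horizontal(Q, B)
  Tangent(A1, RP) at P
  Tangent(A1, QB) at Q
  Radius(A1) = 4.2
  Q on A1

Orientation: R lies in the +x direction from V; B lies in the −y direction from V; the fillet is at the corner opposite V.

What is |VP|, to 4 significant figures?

44.83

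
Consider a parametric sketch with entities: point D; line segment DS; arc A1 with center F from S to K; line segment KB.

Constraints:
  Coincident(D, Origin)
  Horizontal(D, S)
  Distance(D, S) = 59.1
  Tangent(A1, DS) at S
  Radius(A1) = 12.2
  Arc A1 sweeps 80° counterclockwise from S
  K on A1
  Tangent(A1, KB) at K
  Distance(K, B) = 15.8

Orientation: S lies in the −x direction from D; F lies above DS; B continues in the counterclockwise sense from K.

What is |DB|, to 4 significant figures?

51.22

On A1, S sits at bearing -90° from F; an 80° counterclockwise sweep puts K at bearing -10°, so K = F + 12.2·(cos -10°, sin -10°) = (-47.09, 10.08). The tangent condition forces FK to be normal to KB, so KB runs along (−sin -10°, cos -10°); with |KB| = 15.8, B = (-44.34, 25.64). Then |DB| = |B − D| = 51.22.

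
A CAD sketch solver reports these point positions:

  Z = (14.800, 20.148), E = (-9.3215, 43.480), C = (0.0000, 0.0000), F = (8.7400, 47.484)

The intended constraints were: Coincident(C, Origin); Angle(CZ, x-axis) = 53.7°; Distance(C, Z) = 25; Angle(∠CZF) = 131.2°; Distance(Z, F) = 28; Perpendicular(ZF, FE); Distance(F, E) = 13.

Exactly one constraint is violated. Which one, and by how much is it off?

Distance(F, E) = 13 — off by 5.50.

C = (0.00, 0.00) ✓; CZ at 53.70° ✓; |CZ| = 25.00 ✓; ∠CZF = 131.2° ✓; |ZF| = 28.00 ✓; ∠(ZF, FE) = 90.00° ✓; |FE| = 18.50 ✗.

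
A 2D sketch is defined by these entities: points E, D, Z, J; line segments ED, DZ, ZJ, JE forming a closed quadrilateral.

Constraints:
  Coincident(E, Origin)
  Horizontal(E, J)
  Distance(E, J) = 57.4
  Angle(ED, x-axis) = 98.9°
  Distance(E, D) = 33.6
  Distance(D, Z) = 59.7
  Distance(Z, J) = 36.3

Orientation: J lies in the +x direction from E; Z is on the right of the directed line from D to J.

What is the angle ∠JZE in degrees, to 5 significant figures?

115.90°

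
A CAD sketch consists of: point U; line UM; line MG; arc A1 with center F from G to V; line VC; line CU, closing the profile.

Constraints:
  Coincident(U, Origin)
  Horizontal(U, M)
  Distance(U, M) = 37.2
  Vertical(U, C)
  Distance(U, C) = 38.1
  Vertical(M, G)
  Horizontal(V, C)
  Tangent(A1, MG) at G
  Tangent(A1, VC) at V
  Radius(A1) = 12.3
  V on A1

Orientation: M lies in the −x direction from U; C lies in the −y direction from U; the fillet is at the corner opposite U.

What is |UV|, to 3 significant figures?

45.5

U is at the origin; UM is horizontal with |UM| = 37.2 and M on the −x side, so M = (-37.2, 0.00). U and C share the same x with |UC| = 38.1 and C on the −y side, so C = (0.00, -38.1). The virtual corner opposite U is at (-37.2, -38.1). The tangent condition forces FG to be normal to MG and the tangent condition forces FV to be normal to VC, with radius 12.3, so the center F sits 12.3 in from both sides at F = (-24.9, -25.8). That places the tangent points at G = (-37.2, -25.8) on MG and V = (-24.9, -38.1) on VC. Then |UV| = |V − U| = 45.5.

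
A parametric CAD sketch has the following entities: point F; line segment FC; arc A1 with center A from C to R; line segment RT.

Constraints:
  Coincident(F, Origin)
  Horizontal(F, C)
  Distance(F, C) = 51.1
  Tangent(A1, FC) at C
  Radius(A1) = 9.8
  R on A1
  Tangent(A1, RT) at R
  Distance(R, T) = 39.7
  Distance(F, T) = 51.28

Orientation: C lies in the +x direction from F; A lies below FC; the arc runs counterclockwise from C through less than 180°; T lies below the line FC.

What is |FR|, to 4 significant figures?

42.43

Checks: ∠(AC, CF) = 90.00° ✓; |AC| = 9.800 ✓; |AR| = 9.800 ✓; ∠(AR, RT) = 90.00° ✓; |RT| = 39.70 ✓; |FT| = 51.28 ✓.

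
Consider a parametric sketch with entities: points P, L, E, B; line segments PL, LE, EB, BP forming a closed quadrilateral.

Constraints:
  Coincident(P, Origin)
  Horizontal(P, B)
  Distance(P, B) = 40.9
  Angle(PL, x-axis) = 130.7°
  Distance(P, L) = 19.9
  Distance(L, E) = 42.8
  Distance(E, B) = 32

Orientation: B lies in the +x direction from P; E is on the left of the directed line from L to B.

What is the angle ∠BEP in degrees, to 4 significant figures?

68.20°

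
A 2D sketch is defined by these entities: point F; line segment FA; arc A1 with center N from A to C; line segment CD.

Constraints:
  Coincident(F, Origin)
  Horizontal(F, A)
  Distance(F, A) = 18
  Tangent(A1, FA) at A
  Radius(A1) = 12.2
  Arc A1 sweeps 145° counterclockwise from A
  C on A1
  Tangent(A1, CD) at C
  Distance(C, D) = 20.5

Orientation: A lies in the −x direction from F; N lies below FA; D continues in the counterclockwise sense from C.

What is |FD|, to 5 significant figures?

34.929

F is at the origin; F and A share the same y with |FA| = 18.0 and A on the −x side, so A = (-18.000, 0.0000). Tangency of A1 to FA means the radius NA is perpendicular to FA, so N = A + (0, -12.2) = (-18.000, -12.200). On A1, A sits at bearing 90° from N; a 145° counterclockwise sweep puts C at bearing 235°, so C = N + 12.2·(cos 235°, sin 235°) = (-24.998, -22.194). Since A1 is tangent to CD there, NC ⟂ CD, so CD runs along (−sin 235°, cos 235°); with |CD| = 20.5, D = (-8.2050, -33.952). Then |FD| = |D − F| = 34.929.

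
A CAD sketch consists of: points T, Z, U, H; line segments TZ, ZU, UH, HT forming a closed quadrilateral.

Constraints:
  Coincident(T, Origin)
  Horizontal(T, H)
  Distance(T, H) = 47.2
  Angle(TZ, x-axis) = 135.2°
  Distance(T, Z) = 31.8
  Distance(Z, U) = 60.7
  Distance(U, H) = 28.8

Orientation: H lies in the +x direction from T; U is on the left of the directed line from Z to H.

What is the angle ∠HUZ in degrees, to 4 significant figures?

104.2°

Checks: |ZU| = 60.70 ✓; |UH| = 28.80 ✓.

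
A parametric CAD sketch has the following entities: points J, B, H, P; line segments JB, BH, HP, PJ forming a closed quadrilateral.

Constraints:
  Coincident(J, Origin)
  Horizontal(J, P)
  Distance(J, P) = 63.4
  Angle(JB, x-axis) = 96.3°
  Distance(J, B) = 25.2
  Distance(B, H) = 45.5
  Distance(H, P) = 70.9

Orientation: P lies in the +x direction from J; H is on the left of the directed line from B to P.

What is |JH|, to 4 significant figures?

65.65

Checks: J.y = 0.00, P.y = 0.00 ✓; |BH| = 45.50 ✓; |HP| = 70.90 ✓.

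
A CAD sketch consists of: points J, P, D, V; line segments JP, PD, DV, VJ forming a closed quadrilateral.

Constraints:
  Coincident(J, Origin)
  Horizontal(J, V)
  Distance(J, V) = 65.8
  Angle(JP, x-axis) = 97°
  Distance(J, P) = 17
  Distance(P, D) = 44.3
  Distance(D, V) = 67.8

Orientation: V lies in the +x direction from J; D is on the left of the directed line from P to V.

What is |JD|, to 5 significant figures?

58.010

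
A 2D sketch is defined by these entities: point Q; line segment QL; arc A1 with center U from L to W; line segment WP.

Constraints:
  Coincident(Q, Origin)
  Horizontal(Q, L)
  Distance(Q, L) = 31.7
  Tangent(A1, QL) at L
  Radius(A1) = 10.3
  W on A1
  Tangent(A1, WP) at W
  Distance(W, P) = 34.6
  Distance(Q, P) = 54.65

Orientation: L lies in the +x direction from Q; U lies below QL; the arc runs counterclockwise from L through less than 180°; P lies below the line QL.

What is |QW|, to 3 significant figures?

25.0

Q is at the origin; QL is horizontal with |QL| = 31.7 and L on the +x side, so L = (31.7, 0.00). A1 meets QL tangentially, so UL is at right angles to QL, so U = L + (0, -10.3) = (31.7, -10.3). Since UW ⟂ WP (tangency), |UP| = √(10.3² + 34.6²) = 36.1 regardless of where W sits on A1. So P lies on both circle(Q, 54.65) and circle(U, 36.1); the below-QL intersection is P = (29.0, -46.3). W is the foot of the tangent from P: W = (21.6, -12.5).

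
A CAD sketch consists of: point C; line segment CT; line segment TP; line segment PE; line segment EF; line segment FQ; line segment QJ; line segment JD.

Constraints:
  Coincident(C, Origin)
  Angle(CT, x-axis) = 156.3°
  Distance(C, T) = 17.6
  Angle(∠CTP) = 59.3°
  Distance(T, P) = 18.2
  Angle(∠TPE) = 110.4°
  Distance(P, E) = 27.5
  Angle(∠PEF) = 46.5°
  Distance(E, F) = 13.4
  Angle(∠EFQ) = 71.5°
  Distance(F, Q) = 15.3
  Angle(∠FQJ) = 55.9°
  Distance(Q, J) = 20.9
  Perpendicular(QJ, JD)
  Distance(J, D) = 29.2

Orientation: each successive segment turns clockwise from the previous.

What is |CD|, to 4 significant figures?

22.37

∠FQJ = 55.9° gives QJ at -40.10° from the x-axis; with |QJ| = 20.9, J = (25.99, 1.145). QJ ⟂ JD, so JD runs at -130.1°; with |JD| = 29.2, D = (7.177, -21.19). Then |CD| = |D − C| = 22.37.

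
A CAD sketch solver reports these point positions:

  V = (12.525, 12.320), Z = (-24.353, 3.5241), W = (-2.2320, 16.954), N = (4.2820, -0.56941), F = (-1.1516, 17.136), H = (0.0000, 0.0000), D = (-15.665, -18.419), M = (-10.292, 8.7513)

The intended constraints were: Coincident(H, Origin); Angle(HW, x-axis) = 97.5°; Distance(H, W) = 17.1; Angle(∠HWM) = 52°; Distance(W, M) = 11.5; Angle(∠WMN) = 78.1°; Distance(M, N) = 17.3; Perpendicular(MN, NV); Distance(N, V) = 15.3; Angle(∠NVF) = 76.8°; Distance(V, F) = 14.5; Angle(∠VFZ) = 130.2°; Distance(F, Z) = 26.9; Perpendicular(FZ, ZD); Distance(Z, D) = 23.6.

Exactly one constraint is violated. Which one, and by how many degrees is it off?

Perpendicular(FZ, ZD) — off by 8.80°.

H = (0.00, 0.00) ✓; HW at 97.50° ✓; |HW| = 17.10 ✓; ∠HWM = 52.00° ✓; |WM| = 11.50 ✓; ∠WMN = 78.10° ✓; |MN| = 17.30 ✓; ∠(MN, NV) = 90.00° ✓; |NV| = 15.30 ✓; ∠NVF = 76.80° ✓; |VF| = 14.50 ✓; ∠VFZ = 130.2° ✓; |FZ| = 26.90 ✓; ∠(FZ, ZD) = 81.20° ✗; |ZD| = 23.60 ✓.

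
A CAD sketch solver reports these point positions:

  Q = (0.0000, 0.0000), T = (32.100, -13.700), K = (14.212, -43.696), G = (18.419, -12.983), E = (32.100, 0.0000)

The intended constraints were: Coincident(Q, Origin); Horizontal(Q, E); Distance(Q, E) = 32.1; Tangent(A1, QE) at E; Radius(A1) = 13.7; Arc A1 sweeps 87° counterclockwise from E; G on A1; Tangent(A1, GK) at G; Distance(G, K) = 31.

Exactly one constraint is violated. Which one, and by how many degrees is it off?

Tangent(A1, GK) at G — off by 4.80°.

Q = (0.00, 0.00) ✓; Q.y = 0.00, E.y = 0.00 ✓; |QE| = 32.10 ✓; ∠(TE, EQ) = 90.00° ✓; |TE| = 13.70 ✓; bearing(T→G) − bearing(T→E) = 87.00° ✓; |TG| = 13.70 ✓; ∠(TG, GK) = 94.80° ✗; |GK| = 31.00 ✓.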